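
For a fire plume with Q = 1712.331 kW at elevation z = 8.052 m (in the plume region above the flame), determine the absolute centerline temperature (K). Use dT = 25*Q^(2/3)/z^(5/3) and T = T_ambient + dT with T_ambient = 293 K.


Q^(2/3) = 143.13
z^(5/3) = 32.347
dT = 25 * 143.13 / 32.347 = 110.62 K
T = 293 + 110.62 = 403.62 K

403.62 K


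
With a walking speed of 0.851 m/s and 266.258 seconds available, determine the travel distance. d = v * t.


d = 0.851 * 266.258 = 226.59 m

226.59 m


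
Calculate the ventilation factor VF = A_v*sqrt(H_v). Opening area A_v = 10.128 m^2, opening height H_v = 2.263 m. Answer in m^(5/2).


sqrt(H_v) = 1.5043
VF = 10.128 * 1.5043 = 15.236 m^(5/2)

15.236 m^(5/2)


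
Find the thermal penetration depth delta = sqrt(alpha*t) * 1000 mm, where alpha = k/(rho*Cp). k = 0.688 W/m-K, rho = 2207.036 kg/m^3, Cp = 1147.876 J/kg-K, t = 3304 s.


alpha = 0.688 / (2207.036 * 1147.876) = 2.7157e-07 m^2/s
alpha * t = 0.00089727
delta = sqrt(0.00089727) * 1000 = 29.954 mm

29.954 mm


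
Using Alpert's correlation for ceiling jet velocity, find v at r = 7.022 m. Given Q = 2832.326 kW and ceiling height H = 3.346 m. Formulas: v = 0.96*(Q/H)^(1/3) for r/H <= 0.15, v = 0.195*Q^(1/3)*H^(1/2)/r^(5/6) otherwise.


r/H = 7.022 / 3.346 = 2.0986
r/H > 0.15, so v = 0.195*Q^(1/3)*H^(1/2)/r^(5/6)
Q^(1/3) = 14.149
H^(1/2) = 1.8292
r^(5/6) = 5.0744
v = 0.195 * 14.149 * 1.8292 / 5.0744 = 0.99455 m/s

0.99455 m/s


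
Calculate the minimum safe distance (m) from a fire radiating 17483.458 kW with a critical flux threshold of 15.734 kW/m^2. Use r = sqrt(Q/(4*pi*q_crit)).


4*pi*q_crit = 197.72
Q/(4*pi*q_crit) = 88.426
r = sqrt(88.426) = 9.4035 m

9.4035 m


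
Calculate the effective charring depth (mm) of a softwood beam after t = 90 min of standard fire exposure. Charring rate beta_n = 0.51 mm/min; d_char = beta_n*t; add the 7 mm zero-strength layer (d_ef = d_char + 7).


d_char = 0.51 * 90 = 45.9 mm
d_ef = 45.9 + 1.0*7 = 52.9 mm

52.9 mm


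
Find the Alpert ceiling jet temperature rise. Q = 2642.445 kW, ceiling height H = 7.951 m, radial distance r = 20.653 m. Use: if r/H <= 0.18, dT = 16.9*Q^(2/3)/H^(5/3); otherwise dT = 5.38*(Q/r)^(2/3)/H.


r/H = 20.653 / 7.951 = 2.5975
r/H > 0.18, so dT = 5.38*(Q/r)^(2/3)/H
Q/r = 127.94
(Q/r)^(2/3) = 25.391
dT = 5.38 * 25.391 / 7.951 = 17.181 K

17.181 K


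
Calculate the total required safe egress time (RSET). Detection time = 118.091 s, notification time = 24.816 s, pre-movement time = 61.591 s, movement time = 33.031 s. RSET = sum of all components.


Total = 118.091 + 24.816 + 61.591 + 33.031 = 237.529 s

237.529 s


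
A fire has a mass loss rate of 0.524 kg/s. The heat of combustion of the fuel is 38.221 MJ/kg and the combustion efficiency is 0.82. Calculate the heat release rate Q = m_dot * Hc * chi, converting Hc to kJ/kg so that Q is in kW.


Hc = 38.221 MJ/kg = 38.221 * 1000 kJ/kg = 38221 kJ/kg
Q = 0.524 kg/s * 38221 kJ/kg * 0.82 = 16423 kW

16423 kW


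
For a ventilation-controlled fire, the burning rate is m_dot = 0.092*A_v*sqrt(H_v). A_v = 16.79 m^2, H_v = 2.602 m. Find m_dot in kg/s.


sqrt(H_v) = 1.6131
m_dot = 0.092 * 16.79 * 1.6131 = 2.4917 kg/s

2.4917 kg/s


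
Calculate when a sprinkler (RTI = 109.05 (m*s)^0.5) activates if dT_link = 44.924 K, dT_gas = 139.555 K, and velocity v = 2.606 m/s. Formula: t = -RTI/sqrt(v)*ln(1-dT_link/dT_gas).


dT_link/dT_gas = 0.32191
ln(1 - 0.32191) = -0.38847
t = -109.05 / sqrt(2.606) * -0.38847 = 26.242 s

26.242 s


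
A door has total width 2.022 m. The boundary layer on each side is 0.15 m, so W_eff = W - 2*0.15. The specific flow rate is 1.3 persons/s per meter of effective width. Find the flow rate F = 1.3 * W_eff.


W_eff = 2.022 - 0.30 = 1.722 m
F = 1.3 * 1.722 = 2.2386 persons/s

2.2386 persons/s


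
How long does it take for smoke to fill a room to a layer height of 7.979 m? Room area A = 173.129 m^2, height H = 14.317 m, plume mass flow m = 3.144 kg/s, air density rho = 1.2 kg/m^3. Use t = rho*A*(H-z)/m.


H - z = 6.338 m
t = 1.2 * 173.129 * 6.338 / 3.144 = 418.81 s

418.81 s


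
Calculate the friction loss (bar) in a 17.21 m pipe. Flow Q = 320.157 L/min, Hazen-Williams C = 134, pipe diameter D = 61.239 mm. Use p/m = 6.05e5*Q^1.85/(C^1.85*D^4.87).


Q^1.85 = 43144
C^1.85 = 8612.8
D^4.87 = 5.0446e+08
p/m = 0.0060077 bar/m
p_total = 0.0060077 * 17.21 = 0.10339 bar

0.10339 bar


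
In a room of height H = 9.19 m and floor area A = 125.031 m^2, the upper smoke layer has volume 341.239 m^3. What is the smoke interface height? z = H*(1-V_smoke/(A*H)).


V/(A*H) = 0.29698
1 - 0.29698 = 0.70302
z = 9.19 * 0.70302 = 6.4608 m

6.4608 m


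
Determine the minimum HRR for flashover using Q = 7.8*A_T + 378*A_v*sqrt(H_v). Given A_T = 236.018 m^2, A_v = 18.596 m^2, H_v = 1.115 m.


7.8*A_T = 1840.9
sqrt(H_v) = 1.0559
378*A_v*sqrt(H_v) = 7422.5
Q = 1840.9 + 7422.5 = 9263.4 kW

9263.4 kW


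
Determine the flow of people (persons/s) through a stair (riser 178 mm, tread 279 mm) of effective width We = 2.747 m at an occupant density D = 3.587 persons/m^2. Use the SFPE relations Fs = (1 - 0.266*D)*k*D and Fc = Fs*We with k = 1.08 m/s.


1 - 0.266*D = 1 - 0.266*3.587 = 0.045858
Fs = 0.045858 * 1.08 * 3.587 = 0.17765 persons/(s*m)
Fc = 0.17765 * 2.747 = 0.48801 persons/s

0.48801 persons/s


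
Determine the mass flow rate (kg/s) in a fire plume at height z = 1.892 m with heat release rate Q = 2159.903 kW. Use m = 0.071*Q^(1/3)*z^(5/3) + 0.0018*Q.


Q^(1/3) = 12.926
z^(5/3) = 2.8942
First term = 0.071 * 12.926 * 2.8942 = 2.6563
Second term = 0.0018 * 2159.903 = 3.8878
m = 6.5441 kg/s

6.5441 kg/s


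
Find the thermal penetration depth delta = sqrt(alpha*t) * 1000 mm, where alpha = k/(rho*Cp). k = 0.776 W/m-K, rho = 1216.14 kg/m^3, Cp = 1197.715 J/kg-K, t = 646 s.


alpha = 0.776 / (1216.14 * 1197.715) = 5.3275e-07 m^2/s
alpha * t = 0.00034416
delta = sqrt(0.00034416) * 1000 = 18.551 mm

18.551 mm


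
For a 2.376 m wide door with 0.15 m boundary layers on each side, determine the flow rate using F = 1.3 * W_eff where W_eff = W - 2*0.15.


W_eff = 2.376 - 0.30 = 2.076 m
F = 1.3 * 2.076 = 2.6988 persons/s

2.6988 persons/s


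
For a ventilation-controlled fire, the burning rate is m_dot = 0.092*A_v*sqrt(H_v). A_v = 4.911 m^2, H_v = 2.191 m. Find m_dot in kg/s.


sqrt(H_v) = 1.4802
m_dot = 0.092 * 4.911 * 1.4802 = 0.66877 kg/s

0.66877 kg/s


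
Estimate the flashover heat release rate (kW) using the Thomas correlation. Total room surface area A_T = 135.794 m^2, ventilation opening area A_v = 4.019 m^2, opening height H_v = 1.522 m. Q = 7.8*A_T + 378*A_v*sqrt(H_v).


7.8*A_T = 1059.2
sqrt(H_v) = 1.2337
378*A_v*sqrt(H_v) = 1874.2
Q = 1059.2 + 1874.2 = 2933.4 kW

2933.4 kW


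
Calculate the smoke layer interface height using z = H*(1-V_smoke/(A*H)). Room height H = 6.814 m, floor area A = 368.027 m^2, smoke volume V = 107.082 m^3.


V/(A*H) = 0.042701
1 - 0.042701 = 0.95730
z = 6.814 * 0.95730 = 6.5230 m

6.5230 m


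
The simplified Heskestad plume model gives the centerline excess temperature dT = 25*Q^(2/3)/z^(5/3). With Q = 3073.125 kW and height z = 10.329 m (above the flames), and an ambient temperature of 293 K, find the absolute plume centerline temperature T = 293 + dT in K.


Q^(2/3) = 211.37
z^(5/3) = 48.989
dT = 25 * 211.37 / 48.989 = 107.87 K
T = 293 + 107.87 = 400.87 K

400.87 K


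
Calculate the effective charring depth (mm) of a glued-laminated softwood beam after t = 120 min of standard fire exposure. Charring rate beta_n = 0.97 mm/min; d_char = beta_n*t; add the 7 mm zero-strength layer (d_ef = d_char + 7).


d_char = 0.97 * 120 = 116.4 mm
d_ef = 116.4 + 1.0*7 = 123.4 mm

123.4 mm


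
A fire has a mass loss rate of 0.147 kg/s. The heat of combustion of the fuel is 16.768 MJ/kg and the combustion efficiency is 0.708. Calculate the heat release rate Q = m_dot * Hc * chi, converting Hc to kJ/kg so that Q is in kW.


Hc = 16.768 MJ/kg = 16.768 * 1000 kJ/kg = 16768 kJ/kg
Q = 0.147 kg/s * 16768 kJ/kg * 0.708 = 1745.1 kW

1745.1 kW


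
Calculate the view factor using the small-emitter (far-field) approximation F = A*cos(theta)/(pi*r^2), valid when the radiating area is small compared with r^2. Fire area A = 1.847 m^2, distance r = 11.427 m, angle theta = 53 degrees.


cos(53 deg) = 0.60182
pi*r^2 = 410.22
F = 1.847 * 0.60182 / 410.22 = 0.0027097

0.0027097


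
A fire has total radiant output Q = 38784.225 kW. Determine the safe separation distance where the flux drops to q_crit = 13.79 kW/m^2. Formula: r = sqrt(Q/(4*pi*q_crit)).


4*pi*q_crit = 173.29
Q/(4*pi*q_crit) = 223.81
r = sqrt(223.81) = 14.960 m

14.960 m


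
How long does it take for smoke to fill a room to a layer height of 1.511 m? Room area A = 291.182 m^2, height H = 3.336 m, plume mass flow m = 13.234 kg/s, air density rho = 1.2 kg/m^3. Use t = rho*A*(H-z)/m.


H - z = 1.825 m
t = 1.2 * 291.182 * 1.825 / 13.234 = 48.186 s

48.186 s


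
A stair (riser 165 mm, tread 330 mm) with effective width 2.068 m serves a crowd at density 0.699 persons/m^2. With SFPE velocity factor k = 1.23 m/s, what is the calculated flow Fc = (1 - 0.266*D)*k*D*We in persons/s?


1 - 0.266*D = 1 - 0.266*0.699 = 0.81407
Fs = 0.81407 * 1.23 * 0.699 = 0.69991 persons/(s*m)
Fc = 0.69991 * 2.068 = 1.4474 persons/s

1.4474 persons/s


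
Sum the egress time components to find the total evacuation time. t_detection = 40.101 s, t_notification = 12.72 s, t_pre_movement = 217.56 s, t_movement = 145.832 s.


Total = 40.101 + 12.72 + 217.56 + 145.832 = 416.213 s

416.213 s


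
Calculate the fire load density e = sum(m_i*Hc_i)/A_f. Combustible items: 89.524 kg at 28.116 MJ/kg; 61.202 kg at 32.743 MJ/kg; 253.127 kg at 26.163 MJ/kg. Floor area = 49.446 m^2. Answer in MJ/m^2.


Total energy = 89.524*28.116 + 61.202*32.743 + 253.127*26.163
= 2517.057 + 2003.937 + 6622.562
= 11143.56 MJ
e = 11143.56 / 49.446 = 225.37 MJ/m^2

225.37 MJ/m^2


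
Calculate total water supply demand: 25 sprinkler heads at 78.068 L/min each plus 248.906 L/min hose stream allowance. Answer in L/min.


Sprinkler demand = 25 * 78.068 = 1951.7 L/min
Total = 1951.7 + 248.906 = 2200.606 L/min

2200.606 L/min


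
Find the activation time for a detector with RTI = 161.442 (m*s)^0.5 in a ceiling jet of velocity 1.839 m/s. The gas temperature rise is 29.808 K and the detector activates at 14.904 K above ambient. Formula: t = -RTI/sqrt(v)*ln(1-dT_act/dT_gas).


dT_act/dT_gas = 0.5
ln(1 - 0.5) = -0.69315
t = -161.442 / sqrt(1.839) * -0.69315 = 82.518 s

82.518 s


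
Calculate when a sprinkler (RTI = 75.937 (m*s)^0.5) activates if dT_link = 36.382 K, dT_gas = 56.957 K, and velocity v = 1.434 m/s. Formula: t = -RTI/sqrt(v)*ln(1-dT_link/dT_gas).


dT_link/dT_gas = 0.63876
ln(1 - 0.63876) = -1.0182
t = -75.937 / sqrt(1.434) * -1.0182 = 64.568 s

64.568 s


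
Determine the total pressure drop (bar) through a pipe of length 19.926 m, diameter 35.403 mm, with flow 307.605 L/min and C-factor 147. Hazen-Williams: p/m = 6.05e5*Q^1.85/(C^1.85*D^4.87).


Q^1.85 = 40067
C^1.85 = 10222
D^4.87 = 3.4980e+07
p/m = 0.067792 bar/m
p_total = 0.067792 * 19.926 = 1.3508 bar

1.3508 bar


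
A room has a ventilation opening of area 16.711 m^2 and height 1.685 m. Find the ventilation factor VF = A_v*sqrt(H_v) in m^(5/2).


sqrt(H_v) = 1.2981
VF = 16.711 * 1.2981 = 21.692 m^(5/2)

21.692 m^(5/2)


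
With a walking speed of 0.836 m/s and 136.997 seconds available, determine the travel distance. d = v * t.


d = 0.836 * 136.997 = 114.53 m

114.53 m


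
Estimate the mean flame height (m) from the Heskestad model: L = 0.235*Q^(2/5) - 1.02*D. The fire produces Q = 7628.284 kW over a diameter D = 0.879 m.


Q^(2/5) = 35.725
0.235 * Q^(2/5) = 8.3953
1.02 * D = 0.89658
L = 7.4988 m

7.4988 m


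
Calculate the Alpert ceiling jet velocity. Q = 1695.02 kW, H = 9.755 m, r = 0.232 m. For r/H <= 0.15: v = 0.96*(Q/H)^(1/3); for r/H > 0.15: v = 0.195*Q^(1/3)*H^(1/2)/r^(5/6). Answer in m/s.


r/H = 0.232 / 9.755 = 0.023783
r/H <= 0.15, so v = 0.96*(Q/H)^(1/3)
Q/H = 173.76
(Q/H)^(1/3) = 5.5802
v = 0.96 * 5.5802 = 5.3570 m/s

5.3570 m/s


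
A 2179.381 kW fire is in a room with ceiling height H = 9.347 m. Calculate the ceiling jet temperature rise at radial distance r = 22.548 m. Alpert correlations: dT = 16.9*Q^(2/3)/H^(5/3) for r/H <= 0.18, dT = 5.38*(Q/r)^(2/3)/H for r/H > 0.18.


r/H = 22.548 / 9.347 = 2.4123
r/H > 0.18, so dT = 5.38*(Q/r)^(2/3)/H
Q/r = 96.655
(Q/r)^(2/3) = 21.061
dT = 5.38 * 21.061 / 9.347 = 12.123 K

12.123 K


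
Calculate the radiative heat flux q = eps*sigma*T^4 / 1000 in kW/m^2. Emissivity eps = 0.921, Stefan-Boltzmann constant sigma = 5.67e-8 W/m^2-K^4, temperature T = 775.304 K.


T^4 = 3.6132e+11
q = 0.921 * 5.67e-8 * 3.6132e+11 / 1000 = 18.868 kW/m^2

18.868 kW/m^2


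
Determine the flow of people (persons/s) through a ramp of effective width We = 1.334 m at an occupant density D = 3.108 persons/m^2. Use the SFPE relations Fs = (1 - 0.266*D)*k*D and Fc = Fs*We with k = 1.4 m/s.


1 - 0.266*D = 1 - 0.266*3.108 = 0.17327
Fs = 0.17327 * 1.4 * 3.108 = 0.75394 persons/(s*m)
Fc = 0.75394 * 1.334 = 1.0058 persons/s

1.0058 persons/s


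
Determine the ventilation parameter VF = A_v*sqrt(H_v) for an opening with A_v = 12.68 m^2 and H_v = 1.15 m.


sqrt(H_v) = 1.0724
VF = 12.68 * 1.0724 = 13.598 m^(5/2)

13.598 m^(5/2)


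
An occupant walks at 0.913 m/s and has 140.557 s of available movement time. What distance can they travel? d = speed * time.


d = 0.913 * 140.557 = 128.33 m

128.33 m


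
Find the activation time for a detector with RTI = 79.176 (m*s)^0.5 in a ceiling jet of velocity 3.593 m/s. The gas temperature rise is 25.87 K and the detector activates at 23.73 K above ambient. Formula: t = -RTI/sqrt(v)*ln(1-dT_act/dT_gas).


dT_act/dT_gas = 0.91728
ln(1 - 0.91728) = -2.4923
t = -79.176 / sqrt(3.593) * -2.4923 = 104.10 s

104.10 s


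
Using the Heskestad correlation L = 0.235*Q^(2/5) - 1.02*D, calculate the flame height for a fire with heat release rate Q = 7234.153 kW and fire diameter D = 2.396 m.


Q^(2/5) = 34.975
0.235 * Q^(2/5) = 8.2191
1.02 * D = 2.4439
L = 5.7752 m

5.7752 m


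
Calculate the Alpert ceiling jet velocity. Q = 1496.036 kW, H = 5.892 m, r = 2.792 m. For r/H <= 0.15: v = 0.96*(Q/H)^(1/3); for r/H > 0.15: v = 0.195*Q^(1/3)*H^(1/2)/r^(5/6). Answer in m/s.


r/H = 2.792 / 5.892 = 0.47386
r/H > 0.15, so v = 0.195*Q^(1/3)*H^(1/2)/r^(5/6)
Q^(1/3) = 11.437
H^(1/2) = 2.4273
r^(5/6) = 2.3529
v = 0.195 * 11.437 * 2.4273 / 2.3529 = 2.3008 m/s

2.3008 m/s


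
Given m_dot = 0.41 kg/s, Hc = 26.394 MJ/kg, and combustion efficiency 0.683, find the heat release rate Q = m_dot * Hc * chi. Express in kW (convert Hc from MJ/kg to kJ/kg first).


Hc = 26.394 MJ/kg = 26.394 * 1000 kJ/kg = 26394 kJ/kg
Q = 0.41 kg/s * 26394 kJ/kg * 0.683 = 7391.1 kW

7391.1 kW


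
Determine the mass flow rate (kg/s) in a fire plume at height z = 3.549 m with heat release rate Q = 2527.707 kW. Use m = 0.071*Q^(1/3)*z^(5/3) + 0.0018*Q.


Q^(1/3) = 13.622
z^(5/3) = 8.2574
First term = 0.071 * 13.622 * 8.2574 = 7.9863
Second term = 0.0018 * 2527.707 = 4.5499
m = 12.536 kg/s

12.536 kg/s


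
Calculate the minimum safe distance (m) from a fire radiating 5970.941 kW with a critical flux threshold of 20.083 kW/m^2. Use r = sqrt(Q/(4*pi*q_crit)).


4*pi*q_crit = 252.37
Q/(4*pi*q_crit) = 23.659
r = sqrt(23.659) = 4.8641 m

4.8641 m


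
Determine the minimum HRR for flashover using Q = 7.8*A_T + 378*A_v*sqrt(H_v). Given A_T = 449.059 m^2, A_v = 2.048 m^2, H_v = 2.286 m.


7.8*A_T = 3502.7
sqrt(H_v) = 1.5120
378*A_v*sqrt(H_v) = 1170.5
Q = 3502.7 + 1170.5 = 4673.1 kW

4673.1 kW


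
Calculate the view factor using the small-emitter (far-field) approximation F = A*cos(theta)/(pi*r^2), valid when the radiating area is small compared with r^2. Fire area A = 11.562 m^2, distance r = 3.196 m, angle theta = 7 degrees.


cos(7 deg) = 0.99255
pi*r^2 = 32.090
F = 11.562 * 0.99255 / 32.090 = 0.35762

0.35762


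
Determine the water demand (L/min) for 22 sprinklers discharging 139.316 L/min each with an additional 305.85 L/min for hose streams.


Sprinkler demand = 22 * 139.316 = 3064.952 L/min
Total = 3064.952 + 305.85 = 3370.802 L/min

3370.802 L/min


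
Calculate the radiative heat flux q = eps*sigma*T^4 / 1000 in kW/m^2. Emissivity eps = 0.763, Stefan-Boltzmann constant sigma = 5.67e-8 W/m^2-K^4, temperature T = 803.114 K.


T^4 = 4.1601e+11
q = 0.763 * 5.67e-8 * 4.1601e+11 / 1000 = 17.998 kW/m^2

17.998 kW/m^2


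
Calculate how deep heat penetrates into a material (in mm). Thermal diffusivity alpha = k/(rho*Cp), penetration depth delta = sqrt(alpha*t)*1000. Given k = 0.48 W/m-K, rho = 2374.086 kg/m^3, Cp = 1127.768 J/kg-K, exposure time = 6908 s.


alpha = 0.48 / (2374.086 * 1127.768) = 1.7928e-07 m^2/s
alpha * t = 0.0012384
delta = sqrt(0.0012384) * 1000 = 35.192 mm

35.192 mm


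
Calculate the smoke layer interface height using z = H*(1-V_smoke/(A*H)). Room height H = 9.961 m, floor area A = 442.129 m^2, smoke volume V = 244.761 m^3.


V/(A*H) = 0.055576
1 - 0.055576 = 0.94442
z = 9.961 * 0.94442 = 9.4074 m

9.4074 m


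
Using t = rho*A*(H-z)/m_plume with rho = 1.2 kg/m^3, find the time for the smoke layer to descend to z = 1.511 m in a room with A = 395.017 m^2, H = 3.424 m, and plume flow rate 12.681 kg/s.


H - z = 1.913 m
t = 1.2 * 395.017 * 1.913 / 12.681 = 71.509 s

71.509 s


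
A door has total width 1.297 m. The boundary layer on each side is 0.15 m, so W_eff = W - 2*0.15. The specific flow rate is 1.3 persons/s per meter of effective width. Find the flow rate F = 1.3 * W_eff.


W_eff = 1.297 - 0.30 = 0.997 m
F = 1.3 * 0.997 = 1.2961 persons/s

1.2961 persons/s


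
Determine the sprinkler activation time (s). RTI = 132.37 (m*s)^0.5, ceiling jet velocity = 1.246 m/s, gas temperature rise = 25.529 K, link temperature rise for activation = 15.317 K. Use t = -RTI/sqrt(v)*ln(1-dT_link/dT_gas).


dT_link/dT_gas = 0.59998
ln(1 - 0.59998) = -0.91625
t = -132.37 / sqrt(1.246) * -0.91625 = 108.65 s

108.65 s


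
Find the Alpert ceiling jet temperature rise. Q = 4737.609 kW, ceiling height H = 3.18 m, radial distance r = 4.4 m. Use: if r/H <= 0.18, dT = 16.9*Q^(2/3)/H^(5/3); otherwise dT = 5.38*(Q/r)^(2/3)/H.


r/H = 4.4 / 3.18 = 1.3836
r/H > 0.18, so dT = 5.38*(Q/r)^(2/3)/H
Q/r = 1076.7
(Q/r)^(2/3) = 105.05
dT = 5.38 * 105.05 / 3.18 = 177.73 K

177.73 K


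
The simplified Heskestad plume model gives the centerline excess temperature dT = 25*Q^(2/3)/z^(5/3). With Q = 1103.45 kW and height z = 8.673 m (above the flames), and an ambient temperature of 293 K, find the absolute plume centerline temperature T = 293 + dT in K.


Q^(2/3) = 106.78
z^(5/3) = 36.611
dT = 25 * 106.78 / 36.611 = 72.917 K
T = 293 + 72.917 = 365.92 K

365.92 K


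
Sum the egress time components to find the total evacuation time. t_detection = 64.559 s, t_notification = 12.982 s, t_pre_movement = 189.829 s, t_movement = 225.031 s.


Total = 64.559 + 12.982 + 189.829 + 225.031 = 492.401 s

492.401 s


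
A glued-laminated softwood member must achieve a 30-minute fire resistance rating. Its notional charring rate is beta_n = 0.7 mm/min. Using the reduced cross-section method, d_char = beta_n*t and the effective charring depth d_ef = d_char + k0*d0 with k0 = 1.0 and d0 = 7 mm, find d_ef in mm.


d_char = 0.7 * 30 = 21 mm
d_ef = 21 + 1.0*7 = 28 mm

28 mm


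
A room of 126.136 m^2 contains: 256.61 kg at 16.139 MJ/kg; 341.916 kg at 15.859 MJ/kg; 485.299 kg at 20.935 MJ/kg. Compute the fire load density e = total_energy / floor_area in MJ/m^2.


Total energy = 256.61*16.139 + 341.916*15.859 + 485.299*20.935
= 4141.429 + 5422.446 + 10159.73
= 19723.61 MJ
e = 19723.61 / 126.136 = 156.37 MJ/m^2

156.37 MJ/m^2


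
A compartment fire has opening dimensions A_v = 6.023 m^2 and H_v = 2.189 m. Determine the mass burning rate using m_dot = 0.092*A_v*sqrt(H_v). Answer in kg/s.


sqrt(H_v) = 1.4795
m_dot = 0.092 * 6.023 * 1.4795 = 0.81983 kg/s

0.81983 kg/s


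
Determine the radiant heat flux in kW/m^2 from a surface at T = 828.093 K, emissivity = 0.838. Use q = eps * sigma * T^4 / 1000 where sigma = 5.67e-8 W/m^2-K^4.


T^4 = 4.7024e+11
q = 0.838 * 5.67e-8 * 4.7024e+11 / 1000 = 22.343 kW/m^2

22.343 kW/m^2


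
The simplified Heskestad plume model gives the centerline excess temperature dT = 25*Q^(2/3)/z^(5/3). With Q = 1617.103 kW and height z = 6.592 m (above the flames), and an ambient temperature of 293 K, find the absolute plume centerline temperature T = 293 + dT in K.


Q^(2/3) = 137.77
z^(5/3) = 23.175
dT = 25 * 137.77 / 23.175 = 148.62 K
T = 293 + 148.62 = 441.62 K

441.62 K


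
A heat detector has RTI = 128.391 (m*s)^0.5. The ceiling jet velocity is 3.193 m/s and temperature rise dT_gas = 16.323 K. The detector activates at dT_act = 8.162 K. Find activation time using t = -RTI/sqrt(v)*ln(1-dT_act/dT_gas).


dT_act/dT_gas = 0.50003
ln(1 - 0.50003) = -0.69321
t = -128.391 / sqrt(3.193) * -0.69321 = 49.808 s

49.808 s


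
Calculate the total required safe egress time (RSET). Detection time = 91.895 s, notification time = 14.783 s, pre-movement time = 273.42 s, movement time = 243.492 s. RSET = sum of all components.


Total = 91.895 + 14.783 + 273.42 + 243.492 = 623.59 s

623.59 s


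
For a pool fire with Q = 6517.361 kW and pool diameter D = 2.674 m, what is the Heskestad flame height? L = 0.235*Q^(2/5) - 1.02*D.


Q^(2/5) = 33.545
0.235 * Q^(2/5) = 7.8831
1.02 * D = 2.7275
L = 5.1556 m

5.1556 m


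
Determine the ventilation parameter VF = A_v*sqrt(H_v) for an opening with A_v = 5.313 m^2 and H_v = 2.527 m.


sqrt(H_v) = 1.5897
VF = 5.313 * 1.5897 = 8.4458 m^(5/2)

8.4458 m^(5/2)


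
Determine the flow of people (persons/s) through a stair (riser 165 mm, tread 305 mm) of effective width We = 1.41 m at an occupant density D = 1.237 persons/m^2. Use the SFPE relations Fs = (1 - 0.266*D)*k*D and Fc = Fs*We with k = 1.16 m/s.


1 - 0.266*D = 1 - 0.266*1.237 = 0.67096
Fs = 0.67096 * 1.16 * 1.237 = 0.96277 persons/(s*m)
Fc = 0.96277 * 1.41 = 1.3575 persons/s

1.3575 persons/s


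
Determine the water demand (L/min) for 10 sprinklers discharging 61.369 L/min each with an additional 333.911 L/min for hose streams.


Sprinkler demand = 10 * 61.369 = 613.69 L/min
Total = 613.69 + 333.911 = 947.601 L/min

947.601 L/min


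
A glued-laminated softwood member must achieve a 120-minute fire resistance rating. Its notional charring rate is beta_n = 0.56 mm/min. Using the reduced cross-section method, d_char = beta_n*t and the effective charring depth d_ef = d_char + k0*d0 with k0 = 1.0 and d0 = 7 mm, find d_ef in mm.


d_char = 0.56 * 120 = 67.2 mm
d_ef = 67.2 + 1.0*7 = 74.2 mm

74.2 mm


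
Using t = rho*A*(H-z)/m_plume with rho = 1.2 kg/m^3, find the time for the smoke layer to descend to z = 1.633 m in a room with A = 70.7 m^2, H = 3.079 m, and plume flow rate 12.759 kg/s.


H - z = 1.446 m
t = 1.2 * 70.7 * 1.446 / 12.759 = 9.6151 s

9.6151 s


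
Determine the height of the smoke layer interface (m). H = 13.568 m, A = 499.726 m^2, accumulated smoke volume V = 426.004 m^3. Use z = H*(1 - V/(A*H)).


V/(A*H) = 0.062830
1 - 0.062830 = 0.93717
z = 13.568 * 0.93717 = 12.716 m

12.716 m


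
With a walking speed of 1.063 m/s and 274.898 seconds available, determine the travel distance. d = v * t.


d = 1.063 * 274.898 = 292.22 m

292.22 m


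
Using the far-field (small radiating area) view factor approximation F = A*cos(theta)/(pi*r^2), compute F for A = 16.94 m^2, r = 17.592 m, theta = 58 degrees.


cos(58 deg) = 0.52992
pi*r^2 = 972.26
F = 16.94 * 0.52992 / 972.26 = 0.0092330

0.0092330


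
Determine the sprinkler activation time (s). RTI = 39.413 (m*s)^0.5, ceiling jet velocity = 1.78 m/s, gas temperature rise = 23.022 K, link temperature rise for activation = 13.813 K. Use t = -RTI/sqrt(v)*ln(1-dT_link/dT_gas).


dT_link/dT_gas = 0.59999
ln(1 - 0.59999) = -0.91627
t = -39.413 / sqrt(1.78) * -0.91627 = 27.068 s

27.068 s


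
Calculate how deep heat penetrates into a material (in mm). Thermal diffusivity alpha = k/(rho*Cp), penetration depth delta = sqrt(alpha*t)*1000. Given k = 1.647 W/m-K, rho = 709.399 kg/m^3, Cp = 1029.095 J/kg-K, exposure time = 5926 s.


alpha = 1.647 / (709.399 * 1029.095) = 2.2560e-06 m^2/s
alpha * t = 0.013369
delta = sqrt(0.013369) * 1000 = 115.63 mm

115.63 mm


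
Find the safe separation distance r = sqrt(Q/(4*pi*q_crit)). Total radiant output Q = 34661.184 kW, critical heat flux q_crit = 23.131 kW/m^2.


4*pi*q_crit = 290.67
Q/(4*pi*q_crit) = 119.24
r = sqrt(119.24) = 10.920 m

10.920 m


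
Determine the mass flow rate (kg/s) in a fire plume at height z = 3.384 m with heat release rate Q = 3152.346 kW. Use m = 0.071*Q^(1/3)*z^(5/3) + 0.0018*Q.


Q^(1/3) = 14.663
z^(5/3) = 7.6275
First term = 0.071 * 14.663 * 7.6275 = 7.9406
Second term = 0.0018 * 3152.346 = 5.6742
m = 13.615 kg/s

13.615 kg/s


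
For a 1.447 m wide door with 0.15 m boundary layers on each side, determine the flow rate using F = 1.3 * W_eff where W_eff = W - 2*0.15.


W_eff = 1.447 - 0.30 = 1.147 m
F = 1.3 * 1.147 = 1.4911 persons/s

1.4911 persons/s


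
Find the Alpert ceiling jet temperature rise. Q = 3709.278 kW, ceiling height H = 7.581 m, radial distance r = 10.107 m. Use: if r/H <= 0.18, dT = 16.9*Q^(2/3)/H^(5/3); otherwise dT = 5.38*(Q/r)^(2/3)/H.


r/H = 10.107 / 7.581 = 1.3332
r/H > 0.18, so dT = 5.38*(Q/r)^(2/3)/H
Q/r = 367.00
(Q/r)^(2/3) = 51.260
dT = 5.38 * 51.260 / 7.581 = 36.378 K

36.378 K


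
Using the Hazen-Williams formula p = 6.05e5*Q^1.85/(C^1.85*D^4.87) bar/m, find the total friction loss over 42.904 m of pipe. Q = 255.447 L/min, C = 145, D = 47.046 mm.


Q^1.85 = 28412
C^1.85 = 9966.2
D^4.87 = 1.3970e+08
p/m = 0.012347 bar/m
p_total = 0.012347 * 42.904 = 0.52972 bar

0.52972 bar


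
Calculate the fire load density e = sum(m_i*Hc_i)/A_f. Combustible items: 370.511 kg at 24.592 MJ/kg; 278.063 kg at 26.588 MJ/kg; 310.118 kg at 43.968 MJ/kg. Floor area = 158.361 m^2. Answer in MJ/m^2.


Total energy = 370.511*24.592 + 278.063*26.588 + 310.118*43.968
= 9111.607 + 7393.139 + 13635.27
= 30140.01 MJ
e = 30140.01 / 158.361 = 190.32 MJ/m^2

190.32 MJ/m^2


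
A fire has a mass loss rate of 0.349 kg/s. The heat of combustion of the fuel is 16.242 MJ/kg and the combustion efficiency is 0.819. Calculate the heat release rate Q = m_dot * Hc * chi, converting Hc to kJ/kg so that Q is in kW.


Hc = 16.242 MJ/kg = 16.242 * 1000 kJ/kg = 16242 kJ/kg
Q = 0.349 kg/s * 16242 kJ/kg * 0.819 = 4642.5 kW

4642.5 kW


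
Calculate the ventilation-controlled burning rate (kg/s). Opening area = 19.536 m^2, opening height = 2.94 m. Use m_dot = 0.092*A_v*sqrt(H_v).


sqrt(H_v) = 1.7146
m_dot = 0.092 * 19.536 * 1.7146 = 3.0817 kg/s

3.0817 kg/s


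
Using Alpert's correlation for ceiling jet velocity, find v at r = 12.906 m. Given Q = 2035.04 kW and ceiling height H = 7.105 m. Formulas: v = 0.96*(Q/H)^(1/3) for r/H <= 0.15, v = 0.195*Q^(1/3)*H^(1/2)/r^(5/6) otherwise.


r/H = 12.906 / 7.105 = 1.8165
r/H > 0.15, so v = 0.195*Q^(1/3)*H^(1/2)/r^(5/6)
Q^(1/3) = 12.672
H^(1/2) = 2.6655
r^(5/6) = 8.4267
v = 0.195 * 12.672 * 2.6655 / 8.4267 = 0.78165 m/s

0.78165 m/s


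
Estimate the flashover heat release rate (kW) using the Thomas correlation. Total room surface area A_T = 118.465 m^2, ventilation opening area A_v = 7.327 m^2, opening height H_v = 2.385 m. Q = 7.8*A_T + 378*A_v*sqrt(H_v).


7.8*A_T = 924.027
sqrt(H_v) = 1.5443
378*A_v*sqrt(H_v) = 4277.2
Q = 924.027 + 4277.2 = 5201.3 kW

5201.3 kW


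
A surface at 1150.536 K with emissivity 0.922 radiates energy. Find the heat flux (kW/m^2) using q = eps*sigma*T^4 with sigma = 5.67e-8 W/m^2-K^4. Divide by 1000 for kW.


T^4 = 1.7523e+12
q = 0.922 * 5.67e-8 * 1.7523e+12 / 1000 = 91.604 kW/m^2

91.604 kW/m^2


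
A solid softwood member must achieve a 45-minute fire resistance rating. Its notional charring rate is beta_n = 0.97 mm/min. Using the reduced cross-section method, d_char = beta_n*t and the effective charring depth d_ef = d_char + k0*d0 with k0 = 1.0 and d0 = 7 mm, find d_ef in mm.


d_char = 0.97 * 45 = 43.65 mm
d_ef = 43.65 + 1.0*7 = 50.65 mm

50.65 mm


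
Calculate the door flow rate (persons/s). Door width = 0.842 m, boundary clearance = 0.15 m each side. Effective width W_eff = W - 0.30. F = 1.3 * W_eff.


W_eff = 0.842 - 0.30 = 0.542 m
F = 1.3 * 0.542 = 0.70460 persons/s

0.70460 persons/s


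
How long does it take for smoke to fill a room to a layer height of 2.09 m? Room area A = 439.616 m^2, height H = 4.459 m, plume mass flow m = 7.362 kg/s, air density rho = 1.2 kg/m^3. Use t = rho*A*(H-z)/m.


H - z = 2.369 m
t = 1.2 * 439.616 * 2.369 / 7.362 = 169.76 s

169.76 s


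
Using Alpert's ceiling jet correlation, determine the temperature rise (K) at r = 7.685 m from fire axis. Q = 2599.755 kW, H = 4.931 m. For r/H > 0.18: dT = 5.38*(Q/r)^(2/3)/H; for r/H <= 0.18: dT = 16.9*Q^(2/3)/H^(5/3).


r/H = 7.685 / 4.931 = 1.5585
r/H > 0.18, so dT = 5.38*(Q/r)^(2/3)/H
Q/r = 338.29
(Q/r)^(2/3) = 48.550
dT = 5.38 * 48.550 / 4.931 = 52.971 K

52.971 K


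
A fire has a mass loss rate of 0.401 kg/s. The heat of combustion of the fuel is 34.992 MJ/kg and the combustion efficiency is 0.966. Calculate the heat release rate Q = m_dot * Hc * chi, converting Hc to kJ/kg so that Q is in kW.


Hc = 34.992 MJ/kg = 34.992 * 1000 kJ/kg = 34992 kJ/kg
Q = 0.401 kg/s * 34992 kJ/kg * 0.966 = 13555 kW

13555 kW


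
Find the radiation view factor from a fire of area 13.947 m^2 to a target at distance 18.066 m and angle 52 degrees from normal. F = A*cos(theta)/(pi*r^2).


cos(52 deg) = 0.61566
pi*r^2 = 1025.4
F = 13.947 * 0.61566 / 1025.4 = 0.0083743

0.0083743


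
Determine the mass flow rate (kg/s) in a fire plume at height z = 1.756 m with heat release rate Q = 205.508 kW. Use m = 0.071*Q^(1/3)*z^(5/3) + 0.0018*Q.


Q^(1/3) = 5.9012
z^(5/3) = 2.5559
First term = 0.071 * 5.9012 * 2.5559 = 1.0709
Second term = 0.0018 * 205.508 = 0.36991
m = 1.4408 kg/s

1.4408 kg/s


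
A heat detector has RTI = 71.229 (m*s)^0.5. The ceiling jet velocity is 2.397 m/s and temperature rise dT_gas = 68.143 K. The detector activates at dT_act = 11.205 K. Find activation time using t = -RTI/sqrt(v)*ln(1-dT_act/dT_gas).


dT_act/dT_gas = 0.16443
ln(1 - 0.16443) = -0.17965
t = -71.229 / sqrt(2.397) * -0.17965 = 8.2649 s

8.2649 s


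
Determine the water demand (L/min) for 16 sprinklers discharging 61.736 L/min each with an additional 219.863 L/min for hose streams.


Sprinkler demand = 16 * 61.736 = 987.776 L/min
Total = 987.776 + 219.863 = 1207.639 L/min

1207.639 L/min


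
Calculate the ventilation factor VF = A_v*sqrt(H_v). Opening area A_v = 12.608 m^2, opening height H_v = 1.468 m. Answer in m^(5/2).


sqrt(H_v) = 1.2116
VF = 12.608 * 1.2116 = 15.276 m^(5/2)

15.276 m^(5/2)


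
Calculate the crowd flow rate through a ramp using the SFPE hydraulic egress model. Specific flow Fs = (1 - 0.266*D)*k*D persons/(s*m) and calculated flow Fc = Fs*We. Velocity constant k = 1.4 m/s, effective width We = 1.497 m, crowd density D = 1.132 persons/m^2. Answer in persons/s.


1 - 0.266*D = 1 - 0.266*1.132 = 0.69889
Fs = 0.69889 * 1.4 * 1.132 = 1.1076 persons/(s*m)
Fc = 1.1076 * 1.497 = 1.6581 persons/s

1.6581 persons/s


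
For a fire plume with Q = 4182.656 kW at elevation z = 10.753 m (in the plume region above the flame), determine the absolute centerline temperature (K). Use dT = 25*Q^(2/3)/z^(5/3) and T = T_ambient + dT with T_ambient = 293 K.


Q^(2/3) = 259.60
z^(5/3) = 52.386
dT = 25 * 259.60 / 52.386 = 123.89 K
T = 293 + 123.89 = 416.89 K

416.89 K


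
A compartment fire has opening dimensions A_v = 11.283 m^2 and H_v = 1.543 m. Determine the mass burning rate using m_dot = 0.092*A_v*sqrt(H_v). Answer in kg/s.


sqrt(H_v) = 1.2422
m_dot = 0.092 * 11.283 * 1.2422 = 1.2894 kg/s

1.2894 kg/s


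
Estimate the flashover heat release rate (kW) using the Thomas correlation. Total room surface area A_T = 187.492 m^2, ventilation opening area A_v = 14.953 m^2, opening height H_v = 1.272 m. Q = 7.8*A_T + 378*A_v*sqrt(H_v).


7.8*A_T = 1462.4
sqrt(H_v) = 1.1278
378*A_v*sqrt(H_v) = 6374.8
Q = 1462.4 + 6374.8 = 7837.2 kW

7837.2 kW


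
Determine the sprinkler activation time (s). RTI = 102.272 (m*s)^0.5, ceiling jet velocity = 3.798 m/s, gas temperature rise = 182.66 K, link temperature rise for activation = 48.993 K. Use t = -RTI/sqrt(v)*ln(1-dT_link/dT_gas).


dT_link/dT_gas = 0.26822
ln(1 - 0.26822) = -0.31227
t = -102.272 / sqrt(3.798) * -0.31227 = 16.388 s

16.388 s


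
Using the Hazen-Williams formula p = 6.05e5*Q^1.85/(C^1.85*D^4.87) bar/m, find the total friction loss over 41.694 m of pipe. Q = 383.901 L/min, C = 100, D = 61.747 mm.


Q^1.85 = 60368
C^1.85 = 5011.9
D^4.87 = 5.2517e+08
p/m = 0.013876 bar/m
p_total = 0.013876 * 41.694 = 0.57854 bar

0.57854 bar


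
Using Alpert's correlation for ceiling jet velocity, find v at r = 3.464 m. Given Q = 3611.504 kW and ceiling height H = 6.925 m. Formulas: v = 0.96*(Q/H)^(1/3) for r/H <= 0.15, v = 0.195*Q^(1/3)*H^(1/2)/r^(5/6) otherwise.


r/H = 3.464 / 6.925 = 0.50022
r/H > 0.15, so v = 0.195*Q^(1/3)*H^(1/2)/r^(5/6)
Q^(1/3) = 15.342
H^(1/2) = 2.6315
r^(5/6) = 2.8161
v = 0.195 * 15.342 * 2.6315 / 2.8161 = 2.7957 m/s

2.7957 m/s


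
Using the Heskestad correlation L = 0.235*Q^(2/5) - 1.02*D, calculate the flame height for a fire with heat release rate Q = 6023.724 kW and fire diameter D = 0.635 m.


Q^(2/5) = 32.505
0.235 * Q^(2/5) = 7.6386
1.02 * D = 0.64770
L = 6.9909 m

6.9909 m


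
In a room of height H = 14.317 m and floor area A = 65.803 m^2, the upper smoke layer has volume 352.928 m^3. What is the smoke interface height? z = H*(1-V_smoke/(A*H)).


V/(A*H) = 0.37462
1 - 0.37462 = 0.62538
z = 14.317 * 0.62538 = 8.9536 m

8.9536 m


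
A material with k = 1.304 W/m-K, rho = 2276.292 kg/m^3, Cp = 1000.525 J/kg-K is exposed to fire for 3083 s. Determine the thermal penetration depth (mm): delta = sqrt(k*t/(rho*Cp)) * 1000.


alpha = 1.304 / (2276.292 * 1000.525) = 5.7256e-07 m^2/s
alpha * t = 0.0017652
delta = sqrt(0.0017652) * 1000 = 42.014 mm

42.014 mm


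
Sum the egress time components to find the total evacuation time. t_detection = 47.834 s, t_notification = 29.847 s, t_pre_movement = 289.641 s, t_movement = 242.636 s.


Total = 47.834 + 29.847 + 289.641 + 242.636 = 609.958 s

609.958 s


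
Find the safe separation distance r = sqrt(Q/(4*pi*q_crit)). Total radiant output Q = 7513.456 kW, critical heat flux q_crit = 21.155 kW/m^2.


4*pi*q_crit = 265.84
Q/(4*pi*q_crit) = 28.263
r = sqrt(28.263) = 5.3163 m

5.3163 m


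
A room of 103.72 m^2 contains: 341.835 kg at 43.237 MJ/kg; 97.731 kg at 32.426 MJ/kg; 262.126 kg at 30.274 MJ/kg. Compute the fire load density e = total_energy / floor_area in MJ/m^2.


Total energy = 341.835*43.237 + 97.731*32.426 + 262.126*30.274
= 14779.92 + 3169.025 + 7935.603
= 25884.55 MJ
e = 25884.55 / 103.72 = 249.56 MJ/m^2

249.56 MJ/m^2


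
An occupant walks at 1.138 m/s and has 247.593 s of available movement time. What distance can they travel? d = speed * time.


d = 1.138 * 247.593 = 281.76 m

281.76 m


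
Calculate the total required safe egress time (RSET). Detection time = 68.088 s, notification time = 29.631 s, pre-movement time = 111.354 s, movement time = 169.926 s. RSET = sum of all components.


Total = 68.088 + 29.631 + 111.354 + 169.926 = 378.999 s

378.999 s


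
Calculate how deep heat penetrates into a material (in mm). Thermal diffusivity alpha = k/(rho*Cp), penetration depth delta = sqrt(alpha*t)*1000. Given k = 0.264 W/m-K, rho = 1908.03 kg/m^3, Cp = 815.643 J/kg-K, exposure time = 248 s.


alpha = 0.264 / (1908.03 * 815.643) = 1.6964e-07 m^2/s
alpha * t = 4.2070e-05
delta = sqrt(4.2070e-05) * 1000 = 6.4861 mm

6.4861 mm


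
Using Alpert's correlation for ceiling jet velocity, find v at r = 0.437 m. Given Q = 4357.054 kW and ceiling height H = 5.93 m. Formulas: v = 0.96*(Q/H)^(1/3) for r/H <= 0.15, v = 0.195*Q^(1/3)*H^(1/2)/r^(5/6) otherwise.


r/H = 0.437 / 5.93 = 0.073693
r/H <= 0.15, so v = 0.96*(Q/H)^(1/3)
Q/H = 734.75
(Q/H)^(1/3) = 9.0236
v = 0.96 * 9.0236 = 8.6626 m/s

8.6626 m/s


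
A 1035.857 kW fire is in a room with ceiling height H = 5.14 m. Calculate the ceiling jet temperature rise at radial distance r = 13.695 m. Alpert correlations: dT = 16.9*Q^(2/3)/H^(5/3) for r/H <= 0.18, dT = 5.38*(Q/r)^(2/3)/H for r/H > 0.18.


r/H = 13.695 / 5.14 = 2.6644
r/H > 0.18, so dT = 5.38*(Q/r)^(2/3)/H
Q/r = 75.638
(Q/r)^(2/3) = 17.885
dT = 5.38 * 17.885 / 5.14 = 18.720 K

18.720 K


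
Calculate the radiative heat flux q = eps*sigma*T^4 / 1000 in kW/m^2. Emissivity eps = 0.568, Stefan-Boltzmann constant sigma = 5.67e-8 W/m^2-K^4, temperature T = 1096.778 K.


T^4 = 1.4470e+12
q = 0.568 * 5.67e-8 * 1.4470e+12 / 1000 = 46.602 kW/m^2

46.602 kW/m^2


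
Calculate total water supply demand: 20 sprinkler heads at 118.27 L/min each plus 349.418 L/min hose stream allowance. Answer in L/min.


Sprinkler demand = 20 * 118.27 = 2365.4 L/min
Total = 2365.4 + 349.418 = 2714.818 L/min

2714.818 L/min


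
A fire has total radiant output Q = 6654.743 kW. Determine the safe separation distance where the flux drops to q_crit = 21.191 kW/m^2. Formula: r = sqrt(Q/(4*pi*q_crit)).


4*pi*q_crit = 266.29
Q/(4*pi*q_crit) = 24.990
r = sqrt(24.990) = 4.9990 m

4.9990 m


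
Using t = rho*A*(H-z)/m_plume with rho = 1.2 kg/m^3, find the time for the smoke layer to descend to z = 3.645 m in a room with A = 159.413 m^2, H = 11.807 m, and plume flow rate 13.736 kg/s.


H - z = 8.162 m
t = 1.2 * 159.413 * 8.162 / 13.736 = 113.67 s

113.67 s


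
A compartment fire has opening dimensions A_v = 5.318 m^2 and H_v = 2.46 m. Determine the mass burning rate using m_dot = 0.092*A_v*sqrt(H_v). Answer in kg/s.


sqrt(H_v) = 1.5684
m_dot = 0.092 * 5.318 * 1.5684 = 0.76737 kg/s

0.76737 kg/s


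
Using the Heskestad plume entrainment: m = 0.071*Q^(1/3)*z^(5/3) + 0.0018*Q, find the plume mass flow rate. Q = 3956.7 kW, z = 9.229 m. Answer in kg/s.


Q^(1/3) = 15.817
z^(5/3) = 40.606
First term = 0.071 * 15.817 * 40.606 = 45.600
Second term = 0.0018 * 3956.7 = 7.1221
m = 52.722 kg/s

52.722 kg/s


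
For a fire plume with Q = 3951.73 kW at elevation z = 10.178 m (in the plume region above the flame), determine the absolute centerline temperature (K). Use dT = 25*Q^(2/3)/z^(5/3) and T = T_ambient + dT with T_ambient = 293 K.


Q^(2/3) = 249.95
z^(5/3) = 47.801
dT = 25 * 249.95 / 47.801 = 130.73 K
T = 293 + 130.73 = 423.73 K

423.73 K


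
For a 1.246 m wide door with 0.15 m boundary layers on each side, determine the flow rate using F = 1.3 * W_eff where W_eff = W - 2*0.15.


W_eff = 1.246 - 0.30 = 0.946 m
F = 1.3 * 0.946 = 1.2298 persons/s

1.2298 persons/s


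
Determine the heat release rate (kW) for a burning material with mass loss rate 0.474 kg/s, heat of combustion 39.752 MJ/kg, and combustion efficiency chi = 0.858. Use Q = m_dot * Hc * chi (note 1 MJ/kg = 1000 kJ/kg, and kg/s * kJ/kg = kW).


Hc = 39.752 MJ/kg = 39.752 * 1000 kJ/kg = 39752 kJ/kg
Q = 0.474 kg/s * 39752 kJ/kg * 0.858 = 16167 kW

16167 kW


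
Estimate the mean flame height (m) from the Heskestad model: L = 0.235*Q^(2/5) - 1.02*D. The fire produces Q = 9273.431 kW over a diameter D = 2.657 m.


Q^(2/5) = 38.627
0.235 * Q^(2/5) = 9.0775
1.02 * D = 2.7101
L = 6.3673 m

6.3673 m


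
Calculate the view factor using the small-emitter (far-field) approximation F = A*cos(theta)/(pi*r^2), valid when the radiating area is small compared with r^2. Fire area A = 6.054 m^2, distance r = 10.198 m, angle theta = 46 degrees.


cos(46 deg) = 0.69466
pi*r^2 = 326.72
F = 6.054 * 0.69466 / 326.72 = 0.012872

0.012872
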